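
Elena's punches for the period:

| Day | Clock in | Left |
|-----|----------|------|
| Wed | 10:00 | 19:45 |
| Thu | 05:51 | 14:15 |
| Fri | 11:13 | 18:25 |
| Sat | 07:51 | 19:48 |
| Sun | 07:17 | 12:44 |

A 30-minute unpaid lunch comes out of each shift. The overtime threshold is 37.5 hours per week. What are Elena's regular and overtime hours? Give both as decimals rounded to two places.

Wed: 10:00–19:45 = 9 h 45 min; less 30 min break → 9 h 15 min
Thu: 05:51–14:15 = 8 h 24 min; less 30 min break → 7 h 54 min
Fri: 11:13–18:25 = 7 h 12 min; less 30 min break → 6 h 42 min
Sat: 07:51–19:48 = 11 h 57 min; less 30 min break → 11 h 27 min
Sun: 07:17–12:44 = 5 h 27 min; less 30 min break → 4 h 57 min
Total worked: 40 h 15 min = 40.25 h.
Threshold 37.5 h → overtime 2 h 45 min, regular 37 h 30 min.

Regular 37.50 hours, overtime 2.75 hours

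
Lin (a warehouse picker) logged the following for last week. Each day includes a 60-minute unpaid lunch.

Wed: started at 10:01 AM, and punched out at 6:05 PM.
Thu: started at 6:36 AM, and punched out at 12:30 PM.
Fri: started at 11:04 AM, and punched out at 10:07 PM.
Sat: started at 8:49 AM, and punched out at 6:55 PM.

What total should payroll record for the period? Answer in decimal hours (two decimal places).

31.12 hours

Wed: 10:01 AM–6:05 PM = 8 h 4 min; less 60 min break → 7 h 4 min
Thu: 6:36 AM–12:30 PM = 5 h 54 min; less 60 min break → 4 h 54 min
Fri: 11:04 AM–10:07 PM = 11 h 3 min; less 60 min break → 10 h 3 min
Sat: 8:49 AM–6:55 PM = 10 h 6 min; less 60 min break → 9 h 6 min
Total: 7 h 4 min + 4 h 54 min + 10 h 3 min + 9 h 6 min = 31 h 7 min.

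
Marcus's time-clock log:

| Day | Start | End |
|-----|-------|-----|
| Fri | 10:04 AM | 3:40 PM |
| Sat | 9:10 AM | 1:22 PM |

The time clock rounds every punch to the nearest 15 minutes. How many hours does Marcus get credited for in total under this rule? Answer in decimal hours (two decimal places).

9.75 hours

Fri: in 10:04 AM→10:00 AM, out 3:40 PM→3:45 PM; 5 h 45 min
Sat: in 9:10 AM→9:15 AM, out 1:22 PM→1:15 PM; 4 h 0 min
Total credited: 9 h 45 min.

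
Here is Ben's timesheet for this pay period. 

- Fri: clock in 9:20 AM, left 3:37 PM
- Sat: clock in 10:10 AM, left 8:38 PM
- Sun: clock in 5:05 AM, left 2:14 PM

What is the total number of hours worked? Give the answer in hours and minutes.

Fri: 9:20 AM–3:37 PM = 6 h 17 min
Sat: 10:10 AM–8:38 PM = 10 h 28 min
Sun: 5:05 AM–2:14 PM = 9 h 9 min
Total: 6 h 17 min + 10 h 28 min + 9 h 9 min = 25 h 54 min.

25 h 54 min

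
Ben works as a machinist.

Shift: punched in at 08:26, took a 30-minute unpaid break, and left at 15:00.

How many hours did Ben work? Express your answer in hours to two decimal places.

Shift: 08:26–15:00 = 6 h 34 min; less 30 min break → 6 h 4 min

6.07 hours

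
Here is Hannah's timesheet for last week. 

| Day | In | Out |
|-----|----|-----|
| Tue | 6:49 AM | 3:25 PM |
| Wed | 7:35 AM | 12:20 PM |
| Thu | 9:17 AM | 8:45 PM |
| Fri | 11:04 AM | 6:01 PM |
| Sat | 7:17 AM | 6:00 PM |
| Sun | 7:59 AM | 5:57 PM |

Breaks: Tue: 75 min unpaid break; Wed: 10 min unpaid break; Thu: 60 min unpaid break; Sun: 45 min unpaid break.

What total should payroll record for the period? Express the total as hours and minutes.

49 h 17 min

Tue: 6:49 AM–3:25 PM = 8 h 36 min; less 75 min break → 7 h 21 min
Wed: 7:35 AM–12:20 PM = 4 h 45 min; less 10 min break → 4 h 35 min
Thu: 9:17 AM–8:45 PM = 11 h 28 min; less 60 min break → 10 h 28 min
Fri: 11:04 AM–6:01 PM = 6 h 57 min
Sat: 7:17 AM–6:00 PM = 10 h 43 min
Sun: 7:59 AM–5:57 PM = 9 h 58 min; less 45 min break → 9 h 13 min
Total: 7 h 21 min + 4 h 35 min + 10 h 28 min + 6 h 57 min + 10 h 43 min + 9 h 13 min = 49 h 17 min.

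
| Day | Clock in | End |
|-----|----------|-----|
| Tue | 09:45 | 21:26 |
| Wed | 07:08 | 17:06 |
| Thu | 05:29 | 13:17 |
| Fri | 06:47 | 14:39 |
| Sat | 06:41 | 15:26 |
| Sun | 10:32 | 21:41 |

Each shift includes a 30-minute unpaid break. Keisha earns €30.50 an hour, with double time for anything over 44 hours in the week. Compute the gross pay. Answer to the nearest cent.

Tue: 09:45–21:26 = 11 h 41 min; less 30 min break → 11 h 11 min
Wed: 07:08–17:06 = 9 h 58 min; less 30 min break → 9 h 28 min
Thu: 05:29–13:17 = 7 h 48 min; less 30 min break → 7 h 18 min
Fri: 06:47–14:39 = 7 h 52 min; less 30 min break → 7 h 22 min
Sat: 06:41–15:26 = 8 h 45 min; less 30 min break → 8 h 15 min
Sun: 10:32–21:41 = 11 h 9 min; less 30 min break → 10 h 39 min
Total worked: 54 h 13 min = 3253 min.
Regular 44 h 0 min = 2640 min at €30.50/h; overtime 10 h 13 min = 613 min at €61.00/h.
Pay = (2640 × €30.50 + 613 × €61.00) ÷ 60 = €1965.22.

€1965.22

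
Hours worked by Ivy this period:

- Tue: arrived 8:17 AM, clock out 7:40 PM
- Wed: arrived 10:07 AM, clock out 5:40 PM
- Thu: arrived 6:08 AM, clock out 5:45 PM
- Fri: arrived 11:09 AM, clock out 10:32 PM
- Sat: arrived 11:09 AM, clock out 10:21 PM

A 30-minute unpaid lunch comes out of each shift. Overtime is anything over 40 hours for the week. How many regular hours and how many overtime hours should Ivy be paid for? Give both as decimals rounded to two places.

Regular 40.00 hours, overtime 10.63 hours

Tue: 8:17 AM–7:40 PM = 11 h 23 min; less 30 min break → 10 h 53 min
Wed: 10:07 AM–5:40 PM = 7 h 33 min; less 30 min break → 7 h 3 min
Thu: 6:08 AM–5:45 PM = 11 h 37 min; less 30 min break → 11 h 7 min
Fri: 11:09 AM–10:32 PM = 11 h 23 min; less 30 min break → 10 h 53 min
Sat: 11:09 AM–10:21 PM = 11 h 12 min; less 30 min break → 10 h 42 min
Total worked: 50 h 38 min = 50.63 h.
Threshold 40 h → overtime 10 h 38 min, regular 40 h 0 min.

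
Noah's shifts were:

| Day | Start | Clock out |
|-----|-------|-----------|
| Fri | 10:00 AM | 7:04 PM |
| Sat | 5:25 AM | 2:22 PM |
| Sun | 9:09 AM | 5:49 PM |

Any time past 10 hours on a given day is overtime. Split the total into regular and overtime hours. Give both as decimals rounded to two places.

Fri: 10:00 AM–7:04 PM = 9 h 4 min
Sat: 5:25 AM–2:22 PM = 8 h 57 min
Sun: 9:09 AM–5:49 PM = 8 h 40 min
Fri reg 9 h 4 min / OT 0 h 0 min; Sat reg 8 h 57 min / OT 0 h 0 min; Sun reg 8 h 40 min / OT 0 h 0 min.
Totals: regular 26 h 41 min, overtime 0 h 0 min.

Regular 26.68 hours, overtime 0.00 hours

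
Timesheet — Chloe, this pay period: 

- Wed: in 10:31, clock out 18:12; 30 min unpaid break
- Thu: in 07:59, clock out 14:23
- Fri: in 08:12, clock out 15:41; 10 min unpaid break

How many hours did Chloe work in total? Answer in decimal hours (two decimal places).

20.90 hours

Wed: 10:31–18:12 = 7 h 41 min; less 30 min break → 7 h 11 min
Thu: 07:59–14:23 = 6 h 24 min
Fri: 08:12–15:41 = 7 h 29 min; less 10 min break → 7 h 19 min
Total: 7 h 11 min + 6 h 24 min + 7 h 19 min = 20 h 54 min.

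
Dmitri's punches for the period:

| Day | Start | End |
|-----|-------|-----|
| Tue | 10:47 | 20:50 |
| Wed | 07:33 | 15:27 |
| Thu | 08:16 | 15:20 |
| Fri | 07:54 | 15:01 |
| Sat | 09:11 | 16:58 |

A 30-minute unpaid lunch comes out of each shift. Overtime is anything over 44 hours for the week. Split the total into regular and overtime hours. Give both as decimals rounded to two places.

Regular 37.42 hours, overtime 0.00 hours

Tue: 10:47–20:50 = 10 h 3 min; less 30 min break → 9 h 33 min
Wed: 07:33–15:27 = 7 h 54 min; less 30 min break → 7 h 24 min
Thu: 08:16–15:20 = 7 h 4 min; less 30 min break → 6 h 34 min
Fri: 07:54–15:01 = 7 h 7 min; less 30 min break → 6 h 37 min
Sat: 09:11–16:58 = 7 h 47 min; less 30 min break → 7 h 17 min
Total worked: 37 h 25 min = 37.42 h.
Threshold 44 h → overtime 0 h 0 min, regular 37 h 25 min.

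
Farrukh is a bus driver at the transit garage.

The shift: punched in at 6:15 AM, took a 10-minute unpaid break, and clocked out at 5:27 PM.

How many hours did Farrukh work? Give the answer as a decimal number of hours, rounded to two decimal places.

11.03 hours

The shift: 6:15 AM–5:27 PM = 11 h 12 min; less 10 min break → 11 h 2 min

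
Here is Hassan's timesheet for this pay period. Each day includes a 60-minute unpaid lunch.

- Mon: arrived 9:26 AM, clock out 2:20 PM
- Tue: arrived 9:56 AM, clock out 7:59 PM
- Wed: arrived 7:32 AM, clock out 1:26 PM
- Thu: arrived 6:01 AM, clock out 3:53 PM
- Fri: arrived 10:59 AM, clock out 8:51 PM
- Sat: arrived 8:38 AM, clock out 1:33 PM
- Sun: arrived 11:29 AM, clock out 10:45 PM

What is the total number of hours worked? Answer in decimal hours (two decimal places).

Mon: 9:26 AM–2:20 PM = 4 h 54 min; less 60 min break → 3 h 54 min
Tue: 9:56 AM–7:59 PM = 10 h 3 min; less 60 min break → 9 h 3 min
Wed: 7:32 AM–1:26 PM = 5 h 54 min; less 60 min break → 4 h 54 min
Thu: 6:01 AM–3:53 PM = 9 h 52 min; less 60 min break → 8 h 52 min
Fri: 10:59 AM–8:51 PM = 9 h 52 min; less 60 min break → 8 h 52 min
Sat: 8:38 AM–1:33 PM = 4 h 55 min; less 60 min break → 3 h 55 min
Sun: 11:29 AM–10:45 PM = 11 h 16 min; less 60 min break → 10 h 16 min
Total: 3 h 54 min + 9 h 3 min + 4 h 54 min + 8 h 52 min + 8 h 52 min + 3 h 55 min + 10 h 16 min = 49 h 46 min.

49.77 hours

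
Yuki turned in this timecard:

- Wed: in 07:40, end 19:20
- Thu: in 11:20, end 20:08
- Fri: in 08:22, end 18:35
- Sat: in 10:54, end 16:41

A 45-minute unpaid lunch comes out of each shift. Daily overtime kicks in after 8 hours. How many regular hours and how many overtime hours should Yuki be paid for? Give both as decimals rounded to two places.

Regular 29.03 hours, overtime 4.43 hours

Wed: 07:40–19:20 = 11 h 40 min; less 45 min break → 10 h 55 min
Thu: 11:20–20:08 = 8 h 48 min; less 45 min break → 8 h 3 min
Fri: 08:22–18:35 = 10 h 13 min; less 45 min break → 9 h 28 min
Sat: 10:54–16:41 = 5 h 47 min; less 45 min break → 5 h 2 min
Wed reg 8 h 0 min / OT 2 h 55 min; Thu reg 8 h 0 min / OT 0 h 3 min; Fri reg 8 h 0 min / OT 1 h 28 min; Sat reg 5 h 2 min / OT 0 h 0 min.
Totals: regular 29 h 2 min, overtime 4 h 26 min.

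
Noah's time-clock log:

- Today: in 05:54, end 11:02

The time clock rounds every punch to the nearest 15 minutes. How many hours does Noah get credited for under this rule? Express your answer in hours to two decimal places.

Today: in 05:54→06:00, out 11:02→11:00; 5 h 0 min

5.00 hours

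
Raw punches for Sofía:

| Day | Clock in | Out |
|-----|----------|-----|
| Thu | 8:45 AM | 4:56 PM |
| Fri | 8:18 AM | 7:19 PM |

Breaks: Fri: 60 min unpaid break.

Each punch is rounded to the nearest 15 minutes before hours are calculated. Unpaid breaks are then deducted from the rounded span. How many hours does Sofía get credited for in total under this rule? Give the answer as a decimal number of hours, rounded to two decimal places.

Thu: in 8:45 AM→8:45 AM, out 4:56 PM→5:00 PM; 8 h 15 min
Fri: in 8:18 AM→8:15 AM, out 7:19 PM→7:15 PM; 11 h 0 min − 60 min = 10 h 0 min
Total credited: 18 h 15 min.

18.25 hours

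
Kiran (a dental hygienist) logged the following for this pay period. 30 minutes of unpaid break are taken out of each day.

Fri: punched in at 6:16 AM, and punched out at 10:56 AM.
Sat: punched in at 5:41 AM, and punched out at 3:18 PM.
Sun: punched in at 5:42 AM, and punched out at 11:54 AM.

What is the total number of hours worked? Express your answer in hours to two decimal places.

18.98 hours

Fri: 6:16 AM–10:56 AM = 4 h 40 min; less 30 min break → 4 h 10 min
Sat: 5:41 AM–3:18 PM = 9 h 37 min; less 30 min break → 9 h 7 min
Sun: 5:42 AM–11:54 AM = 6 h 12 min; less 30 min break → 5 h 42 min
Total: 4 h 10 min + 9 h 7 min + 5 h 42 min = 18 h 59 min.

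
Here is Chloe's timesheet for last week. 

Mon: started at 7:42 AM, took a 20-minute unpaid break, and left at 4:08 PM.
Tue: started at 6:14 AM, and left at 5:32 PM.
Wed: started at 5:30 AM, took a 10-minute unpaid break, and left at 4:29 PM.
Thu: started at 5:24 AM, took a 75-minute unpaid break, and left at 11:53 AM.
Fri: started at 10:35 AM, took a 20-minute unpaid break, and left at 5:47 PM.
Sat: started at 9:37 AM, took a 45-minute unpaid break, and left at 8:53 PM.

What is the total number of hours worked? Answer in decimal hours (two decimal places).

Mon: 7:42 AM–4:08 PM = 8 h 26 min; less 20 min break → 8 h 6 min
Tue: 6:14 AM–5:32 PM = 11 h 18 min
Wed: 5:30 AM–4:29 PM = 10 h 59 min; less 10 min break → 10 h 49 min
Thu: 5:24 AM–11:53 AM = 6 h 29 min; less 75 min break → 5 h 14 min
Fri: 10:35 AM–5:47 PM = 7 h 12 min; less 20 min break → 6 h 52 min
Sat: 9:37 AM–8:53 PM = 11 h 16 min; less 45 min break → 10 h 31 min
Total: 8 h 6 min + 11 h 18 min + 10 h 49 min + 5 h 14 min + 6 h 52 min + 10 h 31 min = 52 h 50 min.

52.83 hours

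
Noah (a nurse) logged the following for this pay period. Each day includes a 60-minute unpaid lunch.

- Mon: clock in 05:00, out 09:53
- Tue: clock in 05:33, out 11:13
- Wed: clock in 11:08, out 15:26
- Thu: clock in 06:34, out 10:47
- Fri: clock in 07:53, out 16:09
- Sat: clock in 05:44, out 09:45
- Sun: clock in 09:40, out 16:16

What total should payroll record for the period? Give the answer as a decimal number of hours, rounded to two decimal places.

Mon: 05:00–09:53 = 4 h 53 min; less 60 min break → 3 h 53 min
Tue: 05:33–11:13 = 5 h 40 min; less 60 min break → 4 h 40 min
Wed: 11:08–15:26 = 4 h 18 min; less 60 min break → 3 h 18 min
Thu: 06:34–10:47 = 4 h 13 min; less 60 min break → 3 h 13 min
Fri: 07:53–16:09 = 8 h 16 min; less 60 min break → 7 h 16 min
Sat: 05:44–09:45 = 4 h 1 min; less 60 min break → 3 h 1 min
Sun: 09:40–16:16 = 6 h 36 min; less 60 min break → 5 h 36 min
Total: 3 h 53 min + 4 h 40 min + 3 h 18 min + 3 h 13 min + 7 h 16 min + 3 h 1 min + 5 h 36 min = 30 h 57 min.

30.95 hours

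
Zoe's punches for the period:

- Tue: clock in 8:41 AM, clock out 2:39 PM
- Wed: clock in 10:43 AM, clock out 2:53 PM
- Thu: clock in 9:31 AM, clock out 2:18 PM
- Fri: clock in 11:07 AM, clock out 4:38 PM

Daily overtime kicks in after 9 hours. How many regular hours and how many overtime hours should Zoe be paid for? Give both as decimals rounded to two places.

Tue: 8:41 AM–2:39 PM = 5 h 58 min
Wed: 10:43 AM–2:53 PM = 4 h 10 min
Thu: 9:31 AM–2:18 PM = 4 h 47 min
Fri: 11:07 AM–4:38 PM = 5 h 31 min
Tue reg 5 h 58 min / OT 0 h 0 min; Wed reg 4 h 10 min / OT 0 h 0 min; Thu reg 4 h 47 min / OT 0 h 0 min; Fri reg 5 h 31 min / OT 0 h 0 min.
Totals: regular 20 h 26 min, overtime 0 h 0 min.

Regular 20.43 hours, overtime 0.00 hours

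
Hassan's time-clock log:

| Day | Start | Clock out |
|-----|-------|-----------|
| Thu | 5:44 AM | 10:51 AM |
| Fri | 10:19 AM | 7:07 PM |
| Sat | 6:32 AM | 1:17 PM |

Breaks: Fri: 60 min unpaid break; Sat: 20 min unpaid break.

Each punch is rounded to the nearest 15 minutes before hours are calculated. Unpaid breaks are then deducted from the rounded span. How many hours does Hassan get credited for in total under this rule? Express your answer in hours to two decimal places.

Thu: in 5:44 AM→5:45 AM, out 10:51 AM→10:45 AM; 5 h 0 min
Fri: in 10:19 AM→10:15 AM, out 7:07 PM→7:00 PM; 8 h 45 min − 60 min = 7 h 45 min
Sat: in 6:32 AM→6:30 AM, out 1:17 PM→1:15 PM; 6 h 45 min − 20 min = 6 h 25 min
Total credited: 19 h 10 min.

19.17 hours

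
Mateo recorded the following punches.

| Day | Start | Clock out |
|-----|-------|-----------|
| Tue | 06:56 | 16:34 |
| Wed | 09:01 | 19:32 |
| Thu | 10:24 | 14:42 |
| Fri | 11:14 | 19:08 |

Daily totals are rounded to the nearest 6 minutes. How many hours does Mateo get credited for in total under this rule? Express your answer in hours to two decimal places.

Tue: 06:56–16:34 = 9 h 38 min → rounds to 9 h 36 min
Wed: 09:01–19:32 = 10 h 31 min → rounds to 10 h 30 min
Thu: 10:24–14:42 = 4 h 18 min → rounds to 4 h 18 min
Fri: 11:14–19:08 = 7 h 54 min → rounds to 7 h 54 min
Total credited: 32 h 18 min.

32.30 hours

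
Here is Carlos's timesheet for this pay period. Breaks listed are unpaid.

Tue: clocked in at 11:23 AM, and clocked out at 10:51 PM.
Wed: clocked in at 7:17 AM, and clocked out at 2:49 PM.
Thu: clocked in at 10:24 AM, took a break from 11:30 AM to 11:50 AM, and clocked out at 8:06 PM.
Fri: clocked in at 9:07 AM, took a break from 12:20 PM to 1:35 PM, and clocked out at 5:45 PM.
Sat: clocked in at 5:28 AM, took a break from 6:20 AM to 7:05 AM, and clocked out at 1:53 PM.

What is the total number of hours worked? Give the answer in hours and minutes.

43 h 25 min

Tue: 11:23 AM–10:51 PM = 11 h 28 min
Wed: 7:17 AM–2:49 PM = 7 h 32 min
Thu: 10:24 AM–8:06 PM = 9 h 42 min; less 20 min break → 9 h 22 min
Fri: 9:07 AM–5:45 PM = 8 h 38 min; less 75 min break → 7 h 23 min
Sat: 5:28 AM–1:53 PM = 8 h 25 min; less 45 min break → 7 h 40 min
Total: 11 h 28 min + 7 h 32 min + 9 h 22 min + 7 h 23 min + 7 h 40 min = 43 h 25 min.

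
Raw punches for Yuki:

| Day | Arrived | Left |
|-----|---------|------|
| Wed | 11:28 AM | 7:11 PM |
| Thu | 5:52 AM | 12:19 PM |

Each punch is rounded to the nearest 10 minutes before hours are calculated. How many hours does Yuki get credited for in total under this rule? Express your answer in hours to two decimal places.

14.17 hours

Wed: in 11:28 AM→11:30 AM, out 7:11 PM→7:10 PM; 7 h 40 min
Thu: in 5:52 AM→5:50 AM, out 12:19 PM→12:20 PM; 6 h 30 min
Total credited: 14 h 10 min.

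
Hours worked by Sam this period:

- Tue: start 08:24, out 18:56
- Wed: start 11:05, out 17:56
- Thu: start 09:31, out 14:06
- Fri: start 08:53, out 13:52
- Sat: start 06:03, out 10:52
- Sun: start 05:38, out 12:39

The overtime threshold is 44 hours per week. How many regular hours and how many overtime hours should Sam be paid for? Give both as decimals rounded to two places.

Regular 38.78 hours, overtime 0.00 hours

Tue: 08:24–18:56 = 10 h 32 min
Wed: 11:05–17:56 = 6 h 51 min
Thu: 09:31–14:06 = 4 h 35 min
Fri: 08:53–13:52 = 4 h 59 min
Sat: 06:03–10:52 = 4 h 49 min
Sun: 05:38–12:39 = 7 h 1 min
Total worked: 38 h 47 min = 38.78 h.
Threshold 44 h → overtime 0 h 0 min, regular 38 h 47 min.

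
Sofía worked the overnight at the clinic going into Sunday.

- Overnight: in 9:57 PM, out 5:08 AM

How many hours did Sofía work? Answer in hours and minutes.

Overnight: 9:57 PM → midnight = 2 h 3 min; midnight → 5:08 AM = 5 h 8 min; span 7 h 11 min

7 h 11 min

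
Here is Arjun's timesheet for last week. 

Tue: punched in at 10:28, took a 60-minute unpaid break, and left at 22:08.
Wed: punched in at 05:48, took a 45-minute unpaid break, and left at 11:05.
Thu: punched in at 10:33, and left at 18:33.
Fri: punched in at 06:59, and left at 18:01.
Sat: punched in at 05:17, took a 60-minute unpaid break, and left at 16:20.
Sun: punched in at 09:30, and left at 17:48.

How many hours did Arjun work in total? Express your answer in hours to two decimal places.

Tue: 10:28–22:08 = 11 h 40 min; less 60 min break → 10 h 40 min
Wed: 05:48–11:05 = 5 h 17 min; less 45 min break → 4 h 32 min
Thu: 10:33–18:33 = 8 h 0 min
Fri: 06:59–18:01 = 11 h 2 min
Sat: 05:17–16:20 = 11 h 3 min; less 60 min break → 10 h 3 min
Sun: 09:30–17:48 = 8 h 18 min
Total: 10 h 40 min + 4 h 32 min + 8 h 0 min + 11 h 2 min + 10 h 3 min + 8 h 18 min = 52 h 35 min.

52.58 hours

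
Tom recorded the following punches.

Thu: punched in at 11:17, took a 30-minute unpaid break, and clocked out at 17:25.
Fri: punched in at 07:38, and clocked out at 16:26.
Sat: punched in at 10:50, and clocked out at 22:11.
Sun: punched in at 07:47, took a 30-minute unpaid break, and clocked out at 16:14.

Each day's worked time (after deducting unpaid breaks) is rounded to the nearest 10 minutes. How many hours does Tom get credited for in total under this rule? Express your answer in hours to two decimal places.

Thu: 11:17–17:25 = 6 h 8 min − 30 min = 5 h 38 min → rounds to 5 h 40 min
Fri: 07:38–16:26 = 8 h 48 min → rounds to 8 h 50 min
Sat: 10:50–22:11 = 11 h 21 min → rounds to 11 h 20 min
Sun: 07:47–16:14 = 8 h 27 min − 30 min = 7 h 57 min → rounds to 8 h 0 min
Total credited: 33 h 50 min.

33.83 hours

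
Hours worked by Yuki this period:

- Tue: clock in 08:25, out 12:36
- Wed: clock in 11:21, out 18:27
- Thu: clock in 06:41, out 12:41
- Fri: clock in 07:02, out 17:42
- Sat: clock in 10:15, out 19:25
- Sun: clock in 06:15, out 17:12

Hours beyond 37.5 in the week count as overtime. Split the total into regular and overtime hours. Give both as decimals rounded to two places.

Tue: 08:25–12:36 = 4 h 11 min
Wed: 11:21–18:27 = 7 h 6 min
Thu: 06:41–12:41 = 6 h 0 min
Fri: 07:02–17:42 = 10 h 40 min
Sat: 10:15–19:25 = 9 h 10 min
Sun: 06:15–17:12 = 10 h 57 min
Total worked: 48 h 4 min = 48.07 h.
Threshold 37.5 h → overtime 10 h 34 min, regular 37 h 30 min.

Regular 37.50 hours, overtime 10.57 hours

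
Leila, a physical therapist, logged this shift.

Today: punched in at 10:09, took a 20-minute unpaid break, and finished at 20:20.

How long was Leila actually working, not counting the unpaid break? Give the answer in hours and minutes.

9 h 51 min

Today: 10:09–20:20 = 10 h 11 min; less 20 min break → 9 h 51 min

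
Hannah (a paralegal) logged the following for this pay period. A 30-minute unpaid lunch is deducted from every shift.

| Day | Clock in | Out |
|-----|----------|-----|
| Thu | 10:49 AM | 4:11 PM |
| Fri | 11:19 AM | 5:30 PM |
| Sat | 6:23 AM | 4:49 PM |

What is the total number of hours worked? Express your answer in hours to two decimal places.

Thu: 10:49 AM–4:11 PM = 5 h 22 min; less 30 min break → 4 h 52 min
Fri: 11:19 AM–5:30 PM = 6 h 11 min; less 30 min break → 5 h 41 min
Sat: 6:23 AM–4:49 PM = 10 h 26 min; less 30 min break → 9 h 56 min
Total: 4 h 52 min + 5 h 41 min + 9 h 56 min = 20 h 29 min.

20.48 hours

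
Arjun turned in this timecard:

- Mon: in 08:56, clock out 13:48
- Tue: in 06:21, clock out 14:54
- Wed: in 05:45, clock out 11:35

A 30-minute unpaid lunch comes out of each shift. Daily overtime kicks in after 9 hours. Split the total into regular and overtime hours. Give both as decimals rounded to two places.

Mon: 08:56–13:48 = 4 h 52 min; less 30 min break → 4 h 22 min
Tue: 06:21–14:54 = 8 h 33 min; less 30 min break → 8 h 3 min
Wed: 05:45–11:35 = 5 h 50 min; less 30 min break → 5 h 20 min
Mon reg 4 h 22 min / OT 0 h 0 min; Tue reg 8 h 3 min / OT 0 h 0 min; Wed reg 5 h 20 min / OT 0 h 0 min.
Totals: regular 17 h 45 min, overtime 0 h 0 min.

Regular 17.75 hours, overtime 0.00 hours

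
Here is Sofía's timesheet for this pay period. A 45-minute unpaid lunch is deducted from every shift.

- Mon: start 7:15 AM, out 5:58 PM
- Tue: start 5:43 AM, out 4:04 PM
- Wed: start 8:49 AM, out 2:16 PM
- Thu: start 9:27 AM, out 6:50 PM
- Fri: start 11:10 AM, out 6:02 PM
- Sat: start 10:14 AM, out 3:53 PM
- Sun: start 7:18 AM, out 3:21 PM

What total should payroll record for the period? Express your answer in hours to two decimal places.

Mon: 7:15 AM–5:58 PM = 10 h 43 min; less 45 min break → 9 h 58 min
Tue: 5:43 AM–4:04 PM = 10 h 21 min; less 45 min break → 9 h 36 min
Wed: 8:49 AM–2:16 PM = 5 h 27 min; less 45 min break → 4 h 42 min
Thu: 9:27 AM–6:50 PM = 9 h 23 min; less 45 min break → 8 h 38 min
Fri: 11:10 AM–6:02 PM = 6 h 52 min; less 45 min break → 6 h 7 min
Sat: 10:14 AM–3:53 PM = 5 h 39 min; less 45 min break → 4 h 54 min
Sun: 7:18 AM–3:21 PM = 8 h 3 min; less 45 min break → 7 h 18 min
Total: 9 h 58 min + 9 h 36 min + 4 h 42 min + 8 h 38 min + 6 h 7 min + 4 h 54 min + 7 h 18 min = 51 h 13 min.

51.22 hours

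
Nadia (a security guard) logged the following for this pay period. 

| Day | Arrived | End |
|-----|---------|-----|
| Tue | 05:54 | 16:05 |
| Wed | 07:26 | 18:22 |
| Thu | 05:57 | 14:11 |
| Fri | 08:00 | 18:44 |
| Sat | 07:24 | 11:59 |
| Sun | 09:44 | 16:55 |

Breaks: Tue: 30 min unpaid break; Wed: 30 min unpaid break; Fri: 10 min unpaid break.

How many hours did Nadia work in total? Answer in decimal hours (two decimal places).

50.68 hours

Tue: 05:54–16:05 = 10 h 11 min; less 30 min break → 9 h 41 min
Wed: 07:26–18:22 = 10 h 56 min; less 30 min break → 10 h 26 min
Thu: 05:57–14:11 = 8 h 14 min
Fri: 08:00–18:44 = 10 h 44 min; less 10 min break → 10 h 34 min
Sat: 07:24–11:59 = 4 h 35 min
Sun: 09:44–16:55 = 7 h 11 min
Total: 9 h 41 min + 10 h 26 min + 8 h 14 min + 10 h 34 min + 4 h 35 min + 7 h 11 min = 50 h 41 min.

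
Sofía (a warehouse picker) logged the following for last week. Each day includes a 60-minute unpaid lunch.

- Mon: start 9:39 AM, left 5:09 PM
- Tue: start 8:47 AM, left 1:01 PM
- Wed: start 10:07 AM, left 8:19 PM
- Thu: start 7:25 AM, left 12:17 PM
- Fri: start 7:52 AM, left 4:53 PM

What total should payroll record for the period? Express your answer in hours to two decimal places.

30.82 hours

Mon: 9:39 AM–5:09 PM = 7 h 30 min; less 60 min break → 6 h 30 min
Tue: 8:47 AM–1:01 PM = 4 h 14 min; less 60 min break → 3 h 14 min
Wed: 10:07 AM–8:19 PM = 10 h 12 min; less 60 min break → 9 h 12 min
Thu: 7:25 AM–12:17 PM = 4 h 52 min; less 60 min break → 3 h 52 min
Fri: 7:52 AM–4:53 PM = 9 h 1 min; less 60 min break → 8 h 1 min
Total: 6 h 30 min + 3 h 14 min + 9 h 12 min + 3 h 52 min + 8 h 1 min = 30 h 49 min.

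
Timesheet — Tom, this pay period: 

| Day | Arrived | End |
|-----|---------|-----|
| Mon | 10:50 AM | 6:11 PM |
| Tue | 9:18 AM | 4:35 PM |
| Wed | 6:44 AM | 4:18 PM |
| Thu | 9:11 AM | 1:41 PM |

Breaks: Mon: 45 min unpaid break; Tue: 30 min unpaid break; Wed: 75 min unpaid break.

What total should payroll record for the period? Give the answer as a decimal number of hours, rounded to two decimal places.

26.20 hours

Mon: 10:50 AM–6:11 PM = 7 h 21 min; less 45 min break → 6 h 36 min
Tue: 9:18 AM–4:35 PM = 7 h 17 min; less 30 min break → 6 h 47 min
Wed: 6:44 AM–4:18 PM = 9 h 34 min; less 75 min break → 8 h 19 min
Thu: 9:11 AM–1:41 PM = 4 h 30 min
Total: 6 h 36 min + 6 h 47 min + 8 h 19 min + 4 h 30 min = 26 h 12 min.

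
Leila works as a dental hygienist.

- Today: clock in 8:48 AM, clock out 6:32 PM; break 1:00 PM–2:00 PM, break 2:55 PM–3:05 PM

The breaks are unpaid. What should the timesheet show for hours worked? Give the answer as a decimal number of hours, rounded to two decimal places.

Today: 8:48 AM–6:32 PM = 9 h 44 min; less 70 min break → 8 h 34 min

8.57 hours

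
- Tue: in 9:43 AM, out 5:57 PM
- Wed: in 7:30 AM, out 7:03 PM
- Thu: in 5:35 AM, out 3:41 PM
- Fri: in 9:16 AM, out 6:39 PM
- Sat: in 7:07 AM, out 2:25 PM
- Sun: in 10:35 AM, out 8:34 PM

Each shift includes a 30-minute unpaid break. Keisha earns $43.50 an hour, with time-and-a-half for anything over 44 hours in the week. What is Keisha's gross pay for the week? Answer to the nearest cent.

$2537.14

Tue: 9:43 AM–5:57 PM = 8 h 14 min; less 30 min break → 7 h 44 min
Wed: 7:30 AM–7:03 PM = 11 h 33 min; less 30 min break → 11 h 3 min
Thu: 5:35 AM–3:41 PM = 10 h 6 min; less 30 min break → 9 h 36 min
Fri: 9:16 AM–6:39 PM = 9 h 23 min; less 30 min break → 8 h 53 min
Sat: 7:07 AM–2:25 PM = 7 h 18 min; less 30 min break → 6 h 48 min
Sun: 10:35 AM–8:34 PM = 9 h 59 min; less 30 min break → 9 h 29 min
Total worked: 53 h 33 min = 3213 min.
Regular 44 h 0 min = 2640 min at $43.50/h; overtime 9 h 33 min = 573 min at $65.25/h.
Pay = (2640 × $43.50 + 573 × $65.25) ÷ 60 = $2537.14.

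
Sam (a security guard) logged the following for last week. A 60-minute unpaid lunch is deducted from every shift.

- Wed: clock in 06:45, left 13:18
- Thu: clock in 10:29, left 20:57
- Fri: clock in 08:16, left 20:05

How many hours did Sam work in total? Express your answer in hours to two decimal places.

25.83 hours

Wed: 06:45–13:18 = 6 h 33 min; less 60 min break → 5 h 33 min
Thu: 10:29–20:57 = 10 h 28 min; less 60 min break → 9 h 28 min
Fri: 08:16–20:05 = 11 h 49 min; less 60 min break → 10 h 49 min
Total: 5 h 33 min + 9 h 28 min + 10 h 49 min = 25 h 50 min.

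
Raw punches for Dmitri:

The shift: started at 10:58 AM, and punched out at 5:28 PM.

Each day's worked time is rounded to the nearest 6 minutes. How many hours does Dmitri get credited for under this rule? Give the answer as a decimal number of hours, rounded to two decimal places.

6.50 hours

The shift: 10:58 AM–5:28 PM = 6 h 30 min → rounds to 6 h 30 min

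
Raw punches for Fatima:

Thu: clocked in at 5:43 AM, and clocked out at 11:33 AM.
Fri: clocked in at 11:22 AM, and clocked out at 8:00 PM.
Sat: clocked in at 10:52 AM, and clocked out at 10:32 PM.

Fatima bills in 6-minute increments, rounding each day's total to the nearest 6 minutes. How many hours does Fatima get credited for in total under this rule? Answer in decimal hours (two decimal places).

26.10 hours

Thu: 5:43 AM–11:33 AM = 5 h 50 min → rounds to 5 h 48 min
Fri: 11:22 AM–8:00 PM = 8 h 38 min → rounds to 8 h 36 min
Sat: 10:52 AM–10:32 PM = 11 h 40 min → rounds to 11 h 42 min
Total credited: 26 h 6 min.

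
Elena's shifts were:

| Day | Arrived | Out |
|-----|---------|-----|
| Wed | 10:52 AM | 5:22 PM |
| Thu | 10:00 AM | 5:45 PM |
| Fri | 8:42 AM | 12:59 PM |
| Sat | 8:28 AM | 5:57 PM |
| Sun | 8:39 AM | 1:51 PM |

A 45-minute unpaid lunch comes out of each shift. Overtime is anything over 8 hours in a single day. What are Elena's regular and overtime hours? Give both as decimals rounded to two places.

Regular 28.73 hours, overtime 0.73 hours

Wed: 10:52 AM–5:22 PM = 6 h 30 min; less 45 min break → 5 h 45 min
Thu: 10:00 AM–5:45 PM = 7 h 45 min; less 45 min break → 7 h 0 min
Fri: 8:42 AM–12:59 PM = 4 h 17 min; less 45 min break → 3 h 32 min
Sat: 8:28 AM–5:57 PM = 9 h 29 min; less 45 min break → 8 h 44 min
Sun: 8:39 AM–1:51 PM = 5 h 12 min; less 45 min break → 4 h 27 min
Wed reg 5 h 45 min / OT 0 h 0 min; Thu reg 7 h 0 min / OT 0 h 0 min; Fri reg 3 h 32 min / OT 0 h 0 min; Sat reg 8 h 0 min / OT 0 h 44 min; Sun reg 4 h 27 min / OT 0 h 0 min.
Totals: regular 28 h 44 min, overtime 0 h 44 min.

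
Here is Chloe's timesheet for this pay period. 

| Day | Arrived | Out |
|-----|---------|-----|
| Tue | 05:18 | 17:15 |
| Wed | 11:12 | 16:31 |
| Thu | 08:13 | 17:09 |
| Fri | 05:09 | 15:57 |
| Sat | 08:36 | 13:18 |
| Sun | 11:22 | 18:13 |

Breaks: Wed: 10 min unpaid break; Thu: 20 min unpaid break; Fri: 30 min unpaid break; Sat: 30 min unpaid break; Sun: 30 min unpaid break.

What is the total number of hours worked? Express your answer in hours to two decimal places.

Tue: 05:18–17:15 = 11 h 57 min
Wed: 11:12–16:31 = 5 h 19 min; less 10 min break → 5 h 9 min
Thu: 08:13–17:09 = 8 h 56 min; less 20 min break → 8 h 36 min
Fri: 05:09–15:57 = 10 h 48 min; less 30 min break → 10 h 18 min
Sat: 08:36–13:18 = 4 h 42 min; less 30 min break → 4 h 12 min
Sun: 11:22–18:13 = 6 h 51 min; less 30 min break → 6 h 21 min
Total: 11 h 57 min + 5 h 9 min + 8 h 36 min + 10 h 18 min + 4 h 12 min + 6 h 21 min = 46 h 33 min.

46.55 hours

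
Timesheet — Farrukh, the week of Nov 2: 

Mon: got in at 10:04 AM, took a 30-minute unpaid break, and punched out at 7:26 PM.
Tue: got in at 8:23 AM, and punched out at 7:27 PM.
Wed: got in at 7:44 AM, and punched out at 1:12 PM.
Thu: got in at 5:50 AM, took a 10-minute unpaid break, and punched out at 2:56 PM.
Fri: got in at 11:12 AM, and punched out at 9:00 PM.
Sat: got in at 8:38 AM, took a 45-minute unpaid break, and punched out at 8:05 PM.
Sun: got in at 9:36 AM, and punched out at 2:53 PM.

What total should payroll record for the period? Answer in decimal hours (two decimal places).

60.12 hours

Mon: 10:04 AM–7:26 PM = 9 h 22 min; less 30 min break → 8 h 52 min
Tue: 8:23 AM–7:27 PM = 11 h 4 min
Wed: 7:44 AM–1:12 PM = 5 h 28 min
Thu: 5:50 AM–2:56 PM = 9 h 6 min; less 10 min break → 8 h 56 min
Fri: 11:12 AM–9:00 PM = 9 h 48 min
Sat: 8:38 AM–8:05 PM = 11 h 27 min; less 45 min break → 10 h 42 min
Sun: 9:36 AM–2:53 PM = 5 h 17 min
Total: 8 h 52 min + 11 h 4 min + 5 h 28 min + 8 h 56 min + 9 h 48 min + 10 h 42 min + 5 h 17 min = 60 h 7 min.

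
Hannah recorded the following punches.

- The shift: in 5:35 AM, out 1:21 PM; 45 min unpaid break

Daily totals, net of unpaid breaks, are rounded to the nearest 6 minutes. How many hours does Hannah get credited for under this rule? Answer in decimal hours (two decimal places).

The shift: 5:35 AM–1:21 PM = 7 h 46 min − 45 min = 7 h 1 min → rounds to 7 h 0 min

7.00 hours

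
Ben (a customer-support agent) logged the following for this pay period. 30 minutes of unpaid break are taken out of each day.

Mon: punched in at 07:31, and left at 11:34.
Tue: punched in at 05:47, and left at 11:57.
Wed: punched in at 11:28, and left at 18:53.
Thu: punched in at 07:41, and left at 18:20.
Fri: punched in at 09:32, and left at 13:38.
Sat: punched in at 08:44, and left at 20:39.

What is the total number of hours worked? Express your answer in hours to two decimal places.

41.30 hours

Mon: 07:31–11:34 = 4 h 3 min; less 30 min break → 3 h 33 min
Tue: 05:47–11:57 = 6 h 10 min; less 30 min break → 5 h 40 min
Wed: 11:28–18:53 = 7 h 25 min; less 30 min break → 6 h 55 min
Thu: 07:41–18:20 = 10 h 39 min; less 30 min break → 10 h 9 min
Fri: 09:32–13:38 = 4 h 6 min; less 30 min break → 3 h 36 min
Sat: 08:44–20:39 = 11 h 55 min; less 30 min break → 11 h 25 min
Total: 3 h 33 min + 5 h 40 min + 6 h 55 min + 10 h 9 min + 3 h 36 min + 11 h 25 min = 41 h 18 min.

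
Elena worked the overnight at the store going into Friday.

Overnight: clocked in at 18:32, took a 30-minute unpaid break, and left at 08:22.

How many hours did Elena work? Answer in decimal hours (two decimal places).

Overnight: 18:32 → midnight = 5 h 28 min; midnight → 08:22 = 8 h 22 min; span 13 h 50 min; less 30 min break → 13 h 20 min

13.33 hours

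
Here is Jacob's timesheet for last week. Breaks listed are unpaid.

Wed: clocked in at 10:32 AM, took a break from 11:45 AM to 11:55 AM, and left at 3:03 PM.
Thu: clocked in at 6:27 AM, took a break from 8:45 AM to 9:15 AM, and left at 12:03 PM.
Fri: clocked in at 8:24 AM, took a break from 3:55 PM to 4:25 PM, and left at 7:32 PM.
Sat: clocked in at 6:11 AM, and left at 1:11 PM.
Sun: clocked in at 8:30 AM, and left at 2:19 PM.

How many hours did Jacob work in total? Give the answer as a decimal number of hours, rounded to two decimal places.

Wed: 10:32 AM–3:03 PM = 4 h 31 min; less 10 min break → 4 h 21 min
Thu: 6:27 AM–12:03 PM = 5 h 36 min; less 30 min break → 5 h 6 min
Fri: 8:24 AM–7:32 PM = 11 h 8 min; less 30 min break → 10 h 38 min
Sat: 6:11 AM–1:11 PM = 7 h 0 min
Sun: 8:30 AM–2:19 PM = 5 h 49 min
Total: 4 h 21 min + 5 h 6 min + 10 h 38 min + 7 h 0 min + 5 h 49 min = 32 h 54 min.

32.90 hours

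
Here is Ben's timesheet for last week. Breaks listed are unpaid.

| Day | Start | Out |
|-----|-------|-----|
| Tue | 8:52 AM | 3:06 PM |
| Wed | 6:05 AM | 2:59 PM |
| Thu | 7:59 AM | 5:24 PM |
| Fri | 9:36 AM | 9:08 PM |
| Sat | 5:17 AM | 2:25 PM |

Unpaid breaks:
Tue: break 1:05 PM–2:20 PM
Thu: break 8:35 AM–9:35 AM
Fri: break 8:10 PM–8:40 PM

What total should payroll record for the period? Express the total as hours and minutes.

42 h 28 min

Tue: 8:52 AM–3:06 PM = 6 h 14 min; less 75 min break → 4 h 59 min
Wed: 6:05 AM–2:59 PM = 8 h 54 min
Thu: 7:59 AM–5:24 PM = 9 h 25 min; less 60 min break → 8 h 25 min
Fri: 9:36 AM–9:08 PM = 11 h 32 min; less 30 min break → 11 h 2 min
Sat: 5:17 AM–2:25 PM = 9 h 8 min
Total: 4 h 59 min + 8 h 54 min + 8 h 25 min + 11 h 2 min + 9 h 8 min = 42 h 28 min.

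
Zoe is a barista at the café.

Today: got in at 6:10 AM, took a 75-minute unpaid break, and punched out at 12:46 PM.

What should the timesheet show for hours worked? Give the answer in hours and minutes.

Today: 6:10 AM–12:46 PM = 6 h 36 min; less 75 min break → 5 h 21 min

5 h 21 min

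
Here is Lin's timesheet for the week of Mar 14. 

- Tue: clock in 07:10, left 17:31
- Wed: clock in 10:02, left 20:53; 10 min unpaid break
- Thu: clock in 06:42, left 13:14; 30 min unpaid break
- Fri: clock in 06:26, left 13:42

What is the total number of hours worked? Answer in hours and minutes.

34 h 20 min

Tue: 07:10–17:31 = 10 h 21 min
Wed: 10:02–20:53 = 10 h 51 min; less 10 min break → 10 h 41 min
Thu: 06:42–13:14 = 6 h 32 min; less 30 min break → 6 h 2 min
Fri: 06:26–13:42 = 7 h 16 min
Total: 10 h 21 min + 10 h 41 min + 6 h 2 min + 7 h 16 min = 34 h 20 min.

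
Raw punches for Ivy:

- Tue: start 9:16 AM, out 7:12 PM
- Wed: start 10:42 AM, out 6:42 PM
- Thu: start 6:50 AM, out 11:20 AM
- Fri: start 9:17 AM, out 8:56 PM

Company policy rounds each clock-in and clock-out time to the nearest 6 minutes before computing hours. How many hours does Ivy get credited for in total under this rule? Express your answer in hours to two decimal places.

34.00 hours

Tue: in 9:16 AM→9:18 AM, out 7:12 PM→7:12 PM; 9 h 54 min
Wed: in 10:42 AM→10:42 AM, out 6:42 PM→6:42 PM; 8 h 0 min
Thu: in 6:50 AM→6:48 AM, out 11:20 AM→11:18 AM; 4 h 30 min
Fri: in 9:17 AM→9:18 AM, out 8:56 PM→8:54 PM; 11 h 36 min
Total credited: 34 h 0 min.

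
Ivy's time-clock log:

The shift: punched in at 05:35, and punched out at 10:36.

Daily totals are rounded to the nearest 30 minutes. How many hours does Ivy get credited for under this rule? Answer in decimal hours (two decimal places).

5.00 hours

The shift: 05:35–10:36 = 5 h 1 min → rounds to 5 h 0 min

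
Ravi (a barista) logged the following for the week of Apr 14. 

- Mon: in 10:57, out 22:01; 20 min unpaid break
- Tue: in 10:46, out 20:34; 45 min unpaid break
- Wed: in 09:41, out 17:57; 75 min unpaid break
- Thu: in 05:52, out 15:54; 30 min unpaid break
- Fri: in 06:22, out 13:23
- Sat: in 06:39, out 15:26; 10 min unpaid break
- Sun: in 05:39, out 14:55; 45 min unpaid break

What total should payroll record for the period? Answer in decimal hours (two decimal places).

60.48 hours

Mon: 10:57–22:01 = 11 h 4 min; less 20 min break → 10 h 44 min
Tue: 10:46–20:34 = 9 h 48 min; less 45 min break → 9 h 3 min
Wed: 09:41–17:57 = 8 h 16 min; less 75 min break → 7 h 1 min
Thu: 05:52–15:54 = 10 h 2 min; less 30 min break → 9 h 32 min
Fri: 06:22–13:23 = 7 h 1 min
Sat: 06:39–15:26 = 8 h 47 min; less 10 min break → 8 h 37 min
Sun: 05:39–14:55 = 9 h 16 min; less 45 min break → 8 h 31 min
Total: 10 h 44 min + 9 h 3 min + 7 h 1 min + 9 h 32 min + 7 h 1 min + 8 h 37 min + 8 h 31 min = 60 h 29 min.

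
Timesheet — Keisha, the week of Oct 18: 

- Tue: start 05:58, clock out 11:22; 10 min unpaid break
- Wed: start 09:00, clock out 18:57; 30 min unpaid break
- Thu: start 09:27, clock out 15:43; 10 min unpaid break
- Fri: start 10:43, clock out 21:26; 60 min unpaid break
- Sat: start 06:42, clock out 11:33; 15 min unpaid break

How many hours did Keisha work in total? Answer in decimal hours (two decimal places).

Tue: 05:58–11:22 = 5 h 24 min; less 10 min break → 5 h 14 min
Wed: 09:00–18:57 = 9 h 57 min; less 30 min break → 9 h 27 min
Thu: 09:27–15:43 = 6 h 16 min; less 10 min break → 6 h 6 min
Fri: 10:43–21:26 = 10 h 43 min; less 60 min break → 9 h 43 min
Sat: 06:42–11:33 = 4 h 51 min; less 15 min break → 4 h 36 min
Total: 5 h 14 min + 9 h 27 min + 6 h 6 min + 9 h 43 min + 4 h 36 min = 35 h 6 min.

35.10 hours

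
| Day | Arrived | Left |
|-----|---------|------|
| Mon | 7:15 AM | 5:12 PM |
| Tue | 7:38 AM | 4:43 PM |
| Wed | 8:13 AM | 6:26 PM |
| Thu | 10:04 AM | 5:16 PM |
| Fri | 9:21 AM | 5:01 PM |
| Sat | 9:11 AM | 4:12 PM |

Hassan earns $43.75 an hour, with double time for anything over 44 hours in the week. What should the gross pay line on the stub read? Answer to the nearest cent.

Mon: 7:15 AM–5:12 PM = 9 h 57 min
Tue: 7:38 AM–4:43 PM = 9 h 5 min
Wed: 8:13 AM–6:26 PM = 10 h 13 min
Thu: 10:04 AM–5:16 PM = 7 h 12 min
Fri: 9:21 AM–5:01 PM = 7 h 40 min
Sat: 9:11 AM–4:12 PM = 7 h 1 min
Total worked: 51 h 8 min = 3068 min.
Regular 44 h 0 min = 2640 min at $43.75/h; overtime 7 h 8 min = 428 min at $87.50/h.
Pay = (2640 × $43.75 + 428 × $87.50) ÷ 60 = $2549.17.

$2549.17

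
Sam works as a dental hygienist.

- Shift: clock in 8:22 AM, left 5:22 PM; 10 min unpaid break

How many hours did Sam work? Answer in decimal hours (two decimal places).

8.83 hours

Shift: 8:22 AM–5:22 PM = 9 h 0 min; less 10 min break → 8 h 50 min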